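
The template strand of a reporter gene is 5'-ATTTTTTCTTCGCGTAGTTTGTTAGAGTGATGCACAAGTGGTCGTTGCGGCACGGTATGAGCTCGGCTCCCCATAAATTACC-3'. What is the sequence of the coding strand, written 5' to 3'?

5′-GGTAATTTATGGGGAGCCGAGCTCATACCGTGCCGCAACGACCACTTGTGCATCACTCTAACAAACTACGCGAAGAAAAAAT-3′

The coding strand is complementary and antiparallel to the template: take the complement (A↔T, G↔C) and reverse.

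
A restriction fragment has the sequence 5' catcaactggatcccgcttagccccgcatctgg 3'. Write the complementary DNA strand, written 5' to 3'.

5'-CCAGATGCGGGGCTAAGCGGGATCCAGTTGATG-3'

The complement of CATCAACTGGATCCCGCTTAGCCCCGCATCTGG is GTAGTTGACCTAGGGCGAATCGGGGCGTAGACC (A↔T, G↔C). DNA strands are antiparallel, so the complementary strand runs 3'→5'; reversing gives the 5'→3' form.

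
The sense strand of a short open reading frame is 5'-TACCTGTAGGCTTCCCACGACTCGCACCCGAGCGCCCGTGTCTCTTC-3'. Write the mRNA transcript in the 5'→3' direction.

5'-UACCUGUAGGCUUCCCACGACUCGCACCCGAGCGCCCGUGUCUCUUC-3'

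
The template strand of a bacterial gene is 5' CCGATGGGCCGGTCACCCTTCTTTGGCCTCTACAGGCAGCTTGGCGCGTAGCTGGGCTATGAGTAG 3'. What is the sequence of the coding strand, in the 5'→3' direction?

The coding strand is complementary and antiparallel to the template: take the complement (A↔T, G↔C) and reverse.

5'-CTACTCATAGCCCAGCTACGCGCCAAGCTGCCTGTAGAGGCCAAAGAAGGGTGACCGGCCCATCGG-3'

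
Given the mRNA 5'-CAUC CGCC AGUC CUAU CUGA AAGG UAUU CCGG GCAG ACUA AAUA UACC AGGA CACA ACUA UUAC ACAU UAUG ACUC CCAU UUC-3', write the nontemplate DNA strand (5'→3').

5′-CATCCGCCAGTCCTATCTGAAAGGTATTCCGGGCAGACTAAATATACCAGGACACAACTATTACACATTATGACTCCCATTTC-3′

The coding DNA strand has the same 5'→3' sequence as the mRNA with U replaced by T.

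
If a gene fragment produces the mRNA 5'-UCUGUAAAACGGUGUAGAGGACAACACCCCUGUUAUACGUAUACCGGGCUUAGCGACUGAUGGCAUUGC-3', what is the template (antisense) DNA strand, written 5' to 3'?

5'-GCAATGCCATCAGTCGCTAAGCCCGGTATACGTATAACAGGGGTGTTGTCCTCTACACCGTTTTACAGA-3'

Replace U with T to get the coding DNA strand: TCTGTAAAACGGTGTAGAGGACAACACCCCTGTTATACGTATACCGGGCTTAGCGACTGATGGCATTGC. The template strand is its reverse complement (complement AGACATTTTGCCACATCTCCTGTTGTGGGGACAATATGCATATGGCCCGAATCGCTGACTACCGTAACG, then reverse).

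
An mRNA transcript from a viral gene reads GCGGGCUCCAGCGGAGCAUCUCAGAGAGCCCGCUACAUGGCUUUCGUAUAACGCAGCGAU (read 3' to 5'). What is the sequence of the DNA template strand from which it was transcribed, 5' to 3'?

5'-CGCCCGAGGTCGCCTCGTAGAGTCTCTCGGGCGATGTACCGAAAGCATATTGCGTCGCTA-3'

Written 5'→3' the mRNA is UAGCGACGCAAUAUGCUUUCGGUACAUCGCCCGAGAGACUCUACGAGGCGACCUCGGGCG, so the coding DNA strand is TAGCGACGCAATATGCTTTCGGTACATCGCCCGAGAGACTCTACGAGGCGACCTCGGGCG. The template is its reverse complement.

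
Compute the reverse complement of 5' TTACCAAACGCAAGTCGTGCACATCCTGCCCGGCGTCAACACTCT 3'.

5'-AGAGTGTTGACGCCGGGCAGGATGTGCACGACTTGCGTTTGGTAA-3'

Complement each base (A↔T, G↔C): AATGGTTTGCGTTCAGCACGTGTAGGACGGGCCGCAGTTGTGAGA. Then reverse.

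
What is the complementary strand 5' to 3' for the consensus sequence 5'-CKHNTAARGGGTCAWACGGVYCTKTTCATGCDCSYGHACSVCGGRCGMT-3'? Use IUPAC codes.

5'-AKCGYCCGBSGTDCRSGHGCATGAAMAGRBCCGTWTGACCCYTTANDMG-3'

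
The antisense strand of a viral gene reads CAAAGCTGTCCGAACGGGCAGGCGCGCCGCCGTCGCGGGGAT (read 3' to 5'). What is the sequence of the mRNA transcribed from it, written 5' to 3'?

5'-GUUUCGACAGGCUUGCCCGUCCGCGCGGCGGCAGCGCCCCUA-3'

Reading the template 3'→5' as shown, RNA polymerase pairs each base (A→U, T→A, G↔C) to build mRNA 5'→3' directly.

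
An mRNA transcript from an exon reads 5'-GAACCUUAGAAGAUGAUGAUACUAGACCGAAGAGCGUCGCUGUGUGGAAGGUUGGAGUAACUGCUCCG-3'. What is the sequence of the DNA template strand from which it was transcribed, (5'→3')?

5'-CGGAGCAGTTACTCCAACCTTCCACACAGCGACGCTCTTCGGTCTAGTATCATCATCTTCTAAGGTTC-3'

Replace U with T to get the coding DNA strand: GAACCTTAGAAGATGATGATACTAGACCGAAGAGCGTCGCTGTGTGGAAGGTTGGAGTAACTGCTCCG. The template strand is its reverse complement (complement CTTGGAATCTTCTACTACTATGATCTGGCTTCTCGCAGCGACACACCTTCCAACCTCATTGACGAGGC, then reverse).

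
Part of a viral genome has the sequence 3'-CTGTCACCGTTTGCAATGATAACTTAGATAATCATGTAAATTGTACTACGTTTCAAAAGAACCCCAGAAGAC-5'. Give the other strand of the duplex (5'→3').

5'-GACAGTGGCAAACGTTACTATTGAATCTATTAGTACATTTAACATGATGCAAAGTTTTCTTGGGGTCTTCTG-3'

The strand is given 3'→5', so its complement runs 5'→3' in the same left-to-right order: pair each base A↔T, G↔C.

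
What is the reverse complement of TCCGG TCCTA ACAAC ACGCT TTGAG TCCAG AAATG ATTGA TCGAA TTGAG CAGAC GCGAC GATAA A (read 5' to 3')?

Complement each base (A↔T, G↔C): AGGCCAGGATTGTTGTGCGAAACTCAGGTCTTTACTAACTAGCTTAACTCGTCTGCGCTGCTATTT. Then reverse.

5'-TTTATCGTCGCGTCTGCTCAATTCGATCAATCATTTCTGGACTCAAAGCGTGTTGTTAGGACCGGA-3'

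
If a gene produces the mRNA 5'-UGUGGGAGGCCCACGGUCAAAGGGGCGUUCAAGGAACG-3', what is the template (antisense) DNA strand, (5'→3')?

Replace U with T to get the coding DNA strand: TGTGGGAGGCCCACGGTCAAAGGGGCGTTCAAGGAACG. The template strand is its reverse complement (complement ACACCCTCCGGGTGCCAGTTTCCCCGCAAGTTCCTTGC, then reverse).

5′-CGTTCCTTGAACGCCCCTTTGACCGTGGGCCTCCCACA-3′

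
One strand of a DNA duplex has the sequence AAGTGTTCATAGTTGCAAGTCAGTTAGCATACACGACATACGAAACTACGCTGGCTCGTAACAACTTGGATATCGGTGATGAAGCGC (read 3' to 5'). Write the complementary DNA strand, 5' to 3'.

The strand is given 3'→5', so its complement runs 5'→3' in the same left-to-right order: pair each base A↔T, G↔C.

5'-TTCACAAGTATCAACGTTCAGTCAATCGTATGTGCTGTATGCTTTGATGCGACCGAGCATTGTTGAACCTATAGCCACTACTTCGCG-3'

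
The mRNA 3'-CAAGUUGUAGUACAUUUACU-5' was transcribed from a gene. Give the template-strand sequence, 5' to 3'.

5'-GTTCAACATCATGTAAATGA-3'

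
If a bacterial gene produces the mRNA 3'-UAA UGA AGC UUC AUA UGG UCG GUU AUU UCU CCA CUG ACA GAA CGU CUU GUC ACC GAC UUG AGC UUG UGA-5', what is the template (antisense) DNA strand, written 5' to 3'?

5'-ATTACTTCGAAGTATACCAGCCAATAAAGAGGTGACTGTCTTGCAGAACAGTGGCTGAACTCGAACACT-3'

Written 5'→3' the mRNA is AGUGUUCGAGUUCAGCCACUGUUCUGCAAGACAGUCACCUCUUUAUUGGCUGGUAUACUUCGAAGUAAU, so the coding DNA strand is AGTGTTCGAGTTCAGCCACTGTTCTGCAAGACAGTCACCTCTTTATTGGCTGGTATACTTCGAAGTAAT. The template is its reverse complement.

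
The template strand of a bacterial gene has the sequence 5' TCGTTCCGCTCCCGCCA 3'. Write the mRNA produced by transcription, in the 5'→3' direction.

The mRNA has the sequence of the coding strand (reverse complement of the template) with T→U. Reverse complement of TCGTTCCGCTCCCGCCA is TGGCGGGAGCGGAACGA; then T→U.

5'-UGGCGGGAGCGGAACGA-3'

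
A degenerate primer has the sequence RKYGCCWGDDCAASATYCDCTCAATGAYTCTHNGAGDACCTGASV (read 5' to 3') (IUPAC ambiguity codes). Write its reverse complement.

5'-BSTCAGGTHCTCNDAGARTCATTGAGHGRATSTTGHHCWGGCRMY-3'

Standard pairs A↔T, G↔C; ambiguity codes pair R↔Y, K↔M, W↔W, S↔S, D↔H, V↔B, N↔N. Complement (YMRCGGWCHHGTTSTARGHGAGTTACTRAGADNCTCHTGGACTSB), then reverse for 5'→3'.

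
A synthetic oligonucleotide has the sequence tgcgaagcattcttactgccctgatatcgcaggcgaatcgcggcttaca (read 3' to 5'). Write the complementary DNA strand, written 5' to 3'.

The strand is given 3'→5', so its complement runs 5'→3' in the same left-to-right order: pair each base A↔T, G↔C.

5′-ACGCTTCGTAAGAATGACGGGACTATAGCGTCCGCTTAGCGCCGAATGT-3′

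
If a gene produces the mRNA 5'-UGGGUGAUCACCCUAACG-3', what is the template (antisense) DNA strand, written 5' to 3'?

5'-CGTTAGGGTGATCACCCA-3'

Replace U with T to get the coding DNA strand: TGGGTGATCACCCTAACG. The template strand is its reverse complement (complement ACCCACTAGTGGGATTGC, then reverse).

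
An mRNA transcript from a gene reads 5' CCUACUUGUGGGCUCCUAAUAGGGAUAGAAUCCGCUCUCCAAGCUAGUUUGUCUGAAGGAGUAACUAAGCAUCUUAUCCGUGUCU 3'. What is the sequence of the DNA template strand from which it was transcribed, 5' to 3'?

5′-AGACACGGATAAGATGCTTAGTTACTCCTTCAGACAAACTAGCTTGGAGAGCGGATTCTATCCCTATTAGGAGCCCACAAGTAGG-3′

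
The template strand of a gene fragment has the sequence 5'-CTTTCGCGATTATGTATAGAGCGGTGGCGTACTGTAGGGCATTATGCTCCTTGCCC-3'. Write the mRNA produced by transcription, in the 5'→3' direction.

5'-GGGCAAGGAGCAUAAUGCCCUACAGUACGCCACCGCUCUAUACAUAAUCGCGAAAG-3'

RNA polymerase reads the template 3'→5' and synthesizes mRNA 5'→3' by base-pairing (A→U, T→A, G↔C). The complement of the template is GAAAGCGCTAATACATATCTCGCCACCGCATGACATCCCGTAATACGAGGAACGGG; antiparallel, so 5'→3' the coding strand is GGGCAAGGAGCATAATGCCCTACAGTACGCCACCGCTCTATACATAATCGCGAAAG. Replace T with U for the mRNA.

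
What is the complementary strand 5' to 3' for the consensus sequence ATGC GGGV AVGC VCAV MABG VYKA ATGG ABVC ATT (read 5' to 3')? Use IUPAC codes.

Standard pairs A↔T, G↔C; ambiguity codes pair Y↔R, M↔K, B↔V. Complement (TACGCCCBTBCGBGTBKTVCBRMTTACCTVBGTAA), then reverse for 5'→3'.

5'-AATGBVTCCATTMRBCVTKBTGBGCBTBCCCGCAT-3'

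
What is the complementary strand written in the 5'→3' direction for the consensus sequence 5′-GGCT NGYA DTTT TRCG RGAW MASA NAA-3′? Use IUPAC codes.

5'-TTNTSTKWTCYCGYAAAAHTRCNAGCC-3'

Standard pairs A↔T, G↔C; ambiguity codes pair R↔Y, M↔K, W↔W, S↔S, D↔H, N↔N. Complement (CCGANCRTHAAAAYGCYCTWKTSTNTT), then reverse for 5'→3'.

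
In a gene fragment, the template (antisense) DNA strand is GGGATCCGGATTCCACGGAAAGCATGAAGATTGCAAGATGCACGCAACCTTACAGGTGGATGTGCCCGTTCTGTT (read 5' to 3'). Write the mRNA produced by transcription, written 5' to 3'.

5'-AACAGAACGGGCACAUCCACCUGUAAGGUUGCGUGCAUCUUGCAAUCUUCAUGCUUUCCGUGGAAUCCGGAUCCC-3'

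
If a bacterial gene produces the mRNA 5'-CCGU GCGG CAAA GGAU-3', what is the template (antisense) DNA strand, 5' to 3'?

5'-ATCCTTTGCCGCACGG-3'

Replace U with T to get the coding DNA strand: CCGTGCGGCAAAGGAT. The template strand is its reverse complement (complement GGCACGCCGTTTCCTA, then reverse).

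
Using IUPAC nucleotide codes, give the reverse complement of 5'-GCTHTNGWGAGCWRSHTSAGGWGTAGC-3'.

Standard pairs A↔T, G↔C; ambiguity codes pair R↔Y, W↔W, S↔S, H↔D, N↔N. Complement (CGADANCWCTCGWYSDASTCCWCATCG), then reverse for 5'→3'.

5'-GCTACWCCTSADSYWGCTCWCNADAGC-3'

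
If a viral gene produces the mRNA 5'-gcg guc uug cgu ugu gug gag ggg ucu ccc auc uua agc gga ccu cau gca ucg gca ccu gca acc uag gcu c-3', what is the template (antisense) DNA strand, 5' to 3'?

Replace U with T to get the coding DNA strand: GCGGTCTTGCGTTGTGTGGAGGGGTCTCCCATCTTAAGCGGACCTCATGCATCGGCACCTGCAACCTAGGCTC. The template strand is its reverse complement (complement CGCCAGAACGCAACACACCTCCCCAGAGGGTAGAATTCGCCTGGAGTACGTAGCCGTGGACGTTGGATCCGAG, then reverse).

5'-GAGCCTAGGTTGCAGGTGCCGATGCATGAGGTCCGCTTAAGATGGGAGACCCCTCCACACAACGCAAGACCGC-3'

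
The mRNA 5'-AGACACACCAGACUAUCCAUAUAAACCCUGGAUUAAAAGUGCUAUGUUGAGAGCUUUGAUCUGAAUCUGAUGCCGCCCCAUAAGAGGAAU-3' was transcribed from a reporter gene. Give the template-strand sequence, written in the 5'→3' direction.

5'-ATTCCTCTTATGGGGCGGCATCAGATTCAGATCAAAGCTCTCAACATAGCACTTTTAATCCAGGGTTTATATGGATAGTCTGGTGTGTCT-3'

Replace U with T to get the coding DNA strand: AGACACACCAGACTATCCATATAAACCCTGGATTAAAAGTGCTATGTTGAGAGCTTTGATCTGAATCTGATGCCGCCCCATAAGAGGAAT. The template strand is its reverse complement (complement TCTGTGTGGTCTGATAGGTATATTTGGGACCTAATTTTCACGATACAACTCTCGAAACTAGACTTAGACTACGGCGGGGTATTCTCCTTA, then reverse).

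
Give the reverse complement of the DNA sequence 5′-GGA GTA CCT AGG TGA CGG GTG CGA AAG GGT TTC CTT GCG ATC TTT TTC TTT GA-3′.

Reading the sequence 3'→5' and pairing each base (A↔T, G↔C) gives the reverse complement directly.

5'-TCAAAGAAAAAGATCGCAAGGAAACCCTTTCGCACCCGTCACCTAGGTACTCC-3'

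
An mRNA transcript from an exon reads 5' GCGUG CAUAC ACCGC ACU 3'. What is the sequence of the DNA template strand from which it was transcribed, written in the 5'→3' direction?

5'-AGTGCGGTGTATGCACGC-3'

Replace U with T to get the coding DNA strand: GCGTGCATACACCGCACT. The template strand is its reverse complement (complement CGCACGTATGTGGCGTGA, then reverse).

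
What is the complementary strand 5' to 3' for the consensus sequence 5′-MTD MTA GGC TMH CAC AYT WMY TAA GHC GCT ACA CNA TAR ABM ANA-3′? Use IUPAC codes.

5'-TNTKVTYTATNGTGTAGCGDCTTARKWARTGTGDKAGCCTAKHAK-3'

Standard pairs A↔T, G↔C; ambiguity codes pair R↔Y, M↔K, W↔W, B↔V, D↔H, N↔N. Complement (KAHKATCCGAKDGTGTRAWKRATTCDGCGATGTGNTATYTVKTNT), then reverse for 5'→3'.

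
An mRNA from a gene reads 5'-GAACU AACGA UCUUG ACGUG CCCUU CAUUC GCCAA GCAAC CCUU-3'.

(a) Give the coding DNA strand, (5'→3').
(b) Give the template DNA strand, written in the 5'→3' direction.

(a) The coding strand matches the mRNA with U→T.
(b) The template strand is the reverse complement of the coding strand.

(a) 5'-GAACTAACGATCTTGACGTGCCCTTCATTCGCCAAGCAACCCTT-3'
(b) 5'-AAGGGTTGCTTGGCGAATGAAGGGCACGTCAAGATCGTTAGTTC-3'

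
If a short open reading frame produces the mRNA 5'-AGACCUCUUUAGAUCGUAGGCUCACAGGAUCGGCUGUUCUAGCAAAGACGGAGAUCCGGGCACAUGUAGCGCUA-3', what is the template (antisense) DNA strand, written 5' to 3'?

Replace U with T to get the coding DNA strand: AGACCTCTTTAGATCGTAGGCTCACAGGATCGGCTGTTCTAGCAAAGACGGAGATCCGGGCACATGTAGCGCTA. The template strand is its reverse complement (complement TCTGGAGAAATCTAGCATCCGAGTGTCCTAGCCGACAAGATCGTTTCTGCCTCTAGGCCCGTGTACATCGCGAT, then reverse).

5'-TAGCGCTACATGTGCCCGGATCTCCGTCTTTGCTAGAACAGCCGATCCTGTGAGCCTACGATCTAAAGAGGTCT-3'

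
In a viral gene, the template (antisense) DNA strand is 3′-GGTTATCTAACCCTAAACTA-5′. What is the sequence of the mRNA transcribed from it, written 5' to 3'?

Reading the template 3'→5' as shown, RNA polymerase pairs each base (A→U, T→A, G↔C) to build mRNA 5'→3' directly.

5'-CCAAUAGAUUGGGAUUUGAU-3'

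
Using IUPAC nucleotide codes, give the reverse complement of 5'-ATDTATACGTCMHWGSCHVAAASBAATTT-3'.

5'-AAATTVSTTTBDGSCWDKGACGTATAHAT-3'

Standard pairs A↔T, G↔C; ambiguity codes pair M↔K, W↔W, S↔S, B↔V, D↔H. Complement (TAHATATGCAGKDWCSGDBTTTSVTTAAA), then reverse for 5'→3'.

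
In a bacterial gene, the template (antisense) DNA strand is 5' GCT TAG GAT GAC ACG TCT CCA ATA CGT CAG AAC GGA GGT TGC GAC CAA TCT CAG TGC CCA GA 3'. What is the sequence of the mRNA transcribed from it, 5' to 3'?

The mRNA has the sequence of the coding strand (reverse complement of the template) with T→U. Reverse complement of GCTTAGGATGACACGTCTCCAATACGTCAGAACGGAGGTTGCGACCAATCTCAGTGCCCAGA is TCTGGGCACTGAGATTGGTCGCAACCTCCGTTCTGACGTATTGGAGACGTGTCATCCTAAGC; then T→U.

5'-UCUGGGCACUGAGAUUGGUCGCAACCUCCGUUCUGACGUAUUGGAGACGUGUCAUCCUAAGC-3'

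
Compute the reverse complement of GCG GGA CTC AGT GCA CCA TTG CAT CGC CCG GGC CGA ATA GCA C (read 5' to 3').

Reading the sequence 3'→5' and pairing each base (A↔T, G↔C) gives the reverse complement directly.

5′-GTGCTATTCGGCCCGGGCGATGCAATGGTGCACTGAGTCCCGC-3′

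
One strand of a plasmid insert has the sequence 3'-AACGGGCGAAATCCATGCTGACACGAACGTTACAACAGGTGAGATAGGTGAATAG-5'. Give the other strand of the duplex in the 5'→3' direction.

The strand is given 3'→5', so its complement runs 5'→3' in the same left-to-right order: pair each base A↔T, G↔C.

5'-TTGCCCGCTTTAGGTACGACTGTGCTTGCAATGTTGTCCACTCTATCCACTTATC-3'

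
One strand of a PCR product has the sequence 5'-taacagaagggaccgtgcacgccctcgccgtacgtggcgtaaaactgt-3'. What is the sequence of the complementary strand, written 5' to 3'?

5'-ACAGTTTTACGCCACGTACGGCGAGGGCGTGCACGGTCCCTTCTGTTA-3'

The complement of TAACAGAAGGGACCGTGCACGCCCTCGCCGTACGTGGCGTAAAACTGT is ATTGTCTTCCCTGGCACGTGCGGGAGCGGCATGCACCGCATTTTGACA (A↔T, G↔C). DNA strands are antiparallel, so the complementary strand runs 3'→5'; reversing gives the 5'→3' form.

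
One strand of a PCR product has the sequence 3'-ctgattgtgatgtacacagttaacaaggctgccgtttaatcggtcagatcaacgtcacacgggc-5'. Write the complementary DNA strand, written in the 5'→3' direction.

5'-GACTAACACTACATGTGTCAATTGTTCCGACGGCAAATTAGCCAGTCTAGTTGCAGTGTGCCCG-3'

The strand is given 3'→5', so its complement runs 5'→3' in the same left-to-right order: pair each base A↔T, G↔C.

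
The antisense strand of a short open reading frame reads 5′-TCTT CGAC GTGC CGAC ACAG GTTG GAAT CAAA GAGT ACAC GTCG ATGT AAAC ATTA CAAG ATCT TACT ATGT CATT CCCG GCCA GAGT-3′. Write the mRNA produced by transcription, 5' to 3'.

5'-ACUCUGGCCGGGAAUGACAUAGUAAGAUCUUGUAAUGUUUACAUCGACGUGUACUCUUUGAUUCCAACCUGUGUCGGCACGUCGAAGA-3'

RNA polymerase reads the template 3'→5' and synthesizes mRNA 5'→3' by base-pairing (A→U, T→A, G↔C). The complement of the template is AGAAGCTGCACGGCTGTGTCCAACCTTAGTTTCTCATGTGCAGCTACATTTGTAATGTTCTAGAATGATACAGTAAGGGCCGGTCTCA; antiparallel, so 5'→3' the coding strand is ACTCTGGCCGGGAATGACATAGTAAGATCTTGTAATGTTTACATCGACGTGTACTCTTTGATTCCAACCTGTGTCGGCACGTCGAAGA. Replace T with U for the mRNA.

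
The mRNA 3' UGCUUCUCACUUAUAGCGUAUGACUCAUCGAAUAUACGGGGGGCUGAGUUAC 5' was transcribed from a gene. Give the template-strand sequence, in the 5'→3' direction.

5'-ACGAAGAGTGAATATCGCATACTGAGTAGCTTATATGCCCCCCGACTCAATG-3'

Written 5'→3' the mRNA is CAUUGAGUCGGGGGGCAUAUAAGCUACUCAGUAUGCGAUAUUCACUCUUCGU, so the coding DNA strand is CATTGAGTCGGGGGGCATATAAGCTACTCAGTATGCGATATTCACTCTTCGT. The template is its reverse complement.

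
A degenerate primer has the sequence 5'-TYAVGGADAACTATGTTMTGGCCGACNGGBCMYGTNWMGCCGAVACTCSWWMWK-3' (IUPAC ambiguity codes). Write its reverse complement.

5'-MWKWWSGAGTBTCGGCKWNACRKGVCCNGTCGGCCAKAACATAGTTHTCCBTRA-3'

Standard pairs A↔T, G↔C; ambiguity codes pair Y↔R, M↔K, W↔W, S↔S, B↔V, D↔H, N↔N. Complement (ARTBCCTHTTGATACAAKACCGGCTGNCCVGKRCANWKCGGCTBTGAGSWWKWM), then reverse for 5'→3'.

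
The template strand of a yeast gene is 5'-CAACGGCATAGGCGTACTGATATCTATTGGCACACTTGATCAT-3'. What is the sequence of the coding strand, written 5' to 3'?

5'-ATGATCAAGTGTGCCAATAGATATCAGTACGCCTATGCCGTTG-3'

The coding strand is complementary and antiparallel to the template: take the complement (A↔T, G↔C) and reverse.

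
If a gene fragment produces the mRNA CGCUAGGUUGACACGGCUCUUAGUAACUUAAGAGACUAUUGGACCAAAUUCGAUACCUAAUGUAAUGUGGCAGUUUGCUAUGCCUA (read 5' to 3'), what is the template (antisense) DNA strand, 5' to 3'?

5'-TAGGCATAGCAAACTGCCACATTACATTAGGTATCGAATTTGGTCCAATAGTCTCTTAAGTTACTAAGAGCCGTGTCAACCTAGCG-3'

Replace U with T to get the coding DNA strand: CGCTAGGTTGACACGGCTCTTAGTAACTTAAGAGACTATTGGACCAAATTCGATACCTAATGTAATGTGGCAGTTTGCTATGCCTA. The template strand is its reverse complement (complement GCGATCCAACTGTGCCGAGAATCATTGAATTCTCTGATAACCTGGTTTAAGCTATGGATTACATTACACCGTCAAACGATACGGAT, then reverse).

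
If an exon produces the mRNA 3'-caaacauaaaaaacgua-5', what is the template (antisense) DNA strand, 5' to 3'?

5'-GTTTGTATTTTTTGCAT-3'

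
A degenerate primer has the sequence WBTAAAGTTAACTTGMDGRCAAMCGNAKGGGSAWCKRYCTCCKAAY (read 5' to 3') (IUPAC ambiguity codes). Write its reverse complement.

5′-RTTMGGAGRYMGWTSCCCMTNCGKTTGYCHKCAAGTTAACTTTAVW-3′

Standard pairs A↔T, G↔C; ambiguity codes pair R↔Y, M↔K, W↔W, S↔S, B↔V, D↔H, N↔N. Complement (WVATTTCAATTGAACKHCYGTTKGCNTMCCCSTWGMYRGAGGMTTR), then reverse for 5'→3'.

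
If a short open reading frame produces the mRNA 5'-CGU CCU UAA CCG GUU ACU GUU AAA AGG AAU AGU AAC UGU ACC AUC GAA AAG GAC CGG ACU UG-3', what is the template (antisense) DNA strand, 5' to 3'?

5'-CAAGTCCGGTCCTTTTCGATGGTACAGTTACTATTCCTTTTAACAGTAACCGGTTAAGGACG-3'

Replace U with T to get the coding DNA strand: CGTCCTTAACCGGTTACTGTTAAAAGGAATAGTAACTGTACCATCGAAAAGGACCGGACTTG. The template strand is its reverse complement (complement GCAGGAATTGGCCAATGACAATTTTCCTTATCATTGACATGGTAGCTTTTCCTGGCCTGAAC, then reverse).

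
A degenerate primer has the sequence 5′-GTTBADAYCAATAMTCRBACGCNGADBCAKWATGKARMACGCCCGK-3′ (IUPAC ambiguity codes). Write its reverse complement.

5'-MCGGGCGTKYTMCATWMTGVHTCNGCGTVYGAKTATTGRTHTVAAC-3'

Standard pairs A↔T, G↔C; ambiguity codes pair R↔Y, M↔K, W↔W, B↔V, D↔H, N↔N. Complement (CAAVTHTRGTTATKAGYVTGCGNCTHVGTMWTACMTYKTGCGGGCM), then reverse for 5'→3'.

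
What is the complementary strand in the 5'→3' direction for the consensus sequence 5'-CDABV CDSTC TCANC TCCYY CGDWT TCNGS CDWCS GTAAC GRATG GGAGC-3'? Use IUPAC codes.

Standard pairs A↔T, G↔C; ambiguity codes pair R↔Y, W↔W, S↔S, B↔V, D↔H, N↔N. Complement (GHTVBGHSAGAGTNGAGGRRGCHWAAGNCSGHWGSCATTGCYTACCCTCG), then reverse for 5'→3'.

5'-GCTCCCATYCGTTACSGWHGSCNGAAWHCGRRGGAGNTGAGASHGBVTHG-3'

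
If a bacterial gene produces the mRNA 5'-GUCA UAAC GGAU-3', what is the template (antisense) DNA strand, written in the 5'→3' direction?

Replace U with T to get the coding DNA strand: GTCATAACGGAT. The template strand is its reverse complement (complement CAGTATTGCCTA, then reverse).

5'-ATCCGTTATGAC-3'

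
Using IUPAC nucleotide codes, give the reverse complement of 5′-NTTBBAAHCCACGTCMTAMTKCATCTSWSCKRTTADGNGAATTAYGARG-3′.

Standard pairs A↔T, G↔C; ambiguity codes pair R↔Y, M↔K, W↔W, S↔S, B↔V, D↔H, N↔N. Complement (NAAVVTTDGGTGCAGKATKAMGTAGASWSGMYAATHCNCTTAATRCTYC), then reverse for 5'→3'.

5'-CYTCRTAATTCNCHTAAYMGSWSAGATGMAKTAKGACGTGGDTTVVAAN-3'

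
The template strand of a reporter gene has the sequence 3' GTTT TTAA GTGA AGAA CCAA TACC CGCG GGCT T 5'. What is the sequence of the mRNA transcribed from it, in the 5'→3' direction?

Reading the template 3'→5' as shown, RNA polymerase pairs each base (A→U, T→A, G↔C) to build mRNA 5'→3' directly.

5'-CAAAAAUUCACUUCUUGGUUAUGGGCGCCCGAA-3'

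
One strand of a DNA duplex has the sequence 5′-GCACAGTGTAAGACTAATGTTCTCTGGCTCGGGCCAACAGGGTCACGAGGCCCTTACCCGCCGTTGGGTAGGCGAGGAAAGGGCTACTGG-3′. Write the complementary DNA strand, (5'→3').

5′-CCAGTAGCCCTTTCCTCGCCTACCCAACGGCGGGTAAGGGCCTCGTGACCCTGTTGGCCCGAGCCAGAGAACATTAGTCTTACACTGTGC-3′

The complement of GCACAGTGTAAGACTAATGTTCTCTGGCTCGGGCCAACAGGGTCACGAGGCCCTTACCCGCCGTTGGGTAGGCGAGGAAAGGGCTACTGG is CGTGTCACATTCTGATTACAAGAGACCGAGCCCGGTTGTCCCAGTGCTCCGGGAATGGGCGGCAACCCATCCGCTCCTTTCCCGATGACC (A↔T, G↔C). DNA strands are antiparallel, so the complementary strand runs 3'→5'; reversing gives the 5'→3' form.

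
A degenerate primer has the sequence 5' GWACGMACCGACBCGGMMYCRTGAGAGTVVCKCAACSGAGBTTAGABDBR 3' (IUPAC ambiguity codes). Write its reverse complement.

Standard pairs A↔T, G↔C; ambiguity codes pair R↔Y, M↔K, W↔W, S↔S, B↔V, D↔H. Complement (CWTGCKTGGCTGVGCCKKRGYACTCTCABBGMGTTGSCTCVAATCTVHVY), then reverse for 5'→3'.

5'-YVHVTCTAAVCTCSGTTGMGBBACTCTCAYGRKKCCGVGTCGGTKCGTWC-3'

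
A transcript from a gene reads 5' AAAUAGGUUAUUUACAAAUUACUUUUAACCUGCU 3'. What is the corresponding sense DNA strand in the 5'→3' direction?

5'-AAATAGGTTATTTACAAATTACTTTTAACCTGCT-3'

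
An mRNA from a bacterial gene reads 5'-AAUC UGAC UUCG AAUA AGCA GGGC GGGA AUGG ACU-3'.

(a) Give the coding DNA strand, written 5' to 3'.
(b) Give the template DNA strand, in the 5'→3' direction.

(a) The coding strand matches the mRNA with U→T.
(b) The template strand is the reverse complement of the coding strand.

(a) 5′-AATCTGACTTCGAATAAGCAGGGCGGGAATGGACT-3′
(b) 5'-AGTCCATTCCCGCCCTGCTTATTCGAAGTCAGATT-3'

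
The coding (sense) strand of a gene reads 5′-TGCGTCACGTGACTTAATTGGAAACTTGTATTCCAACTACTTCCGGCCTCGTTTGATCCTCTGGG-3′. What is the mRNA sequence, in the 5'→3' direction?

The mRNA is synthesized from the template strand, so it matches the coding strand with T replaced by U.

5′-UGCGUCACGUGACUUAAUUGGAAACUUGUAUUCCAACUACUUCCGGCCUCGUUUGAUCCUCUGGG-3′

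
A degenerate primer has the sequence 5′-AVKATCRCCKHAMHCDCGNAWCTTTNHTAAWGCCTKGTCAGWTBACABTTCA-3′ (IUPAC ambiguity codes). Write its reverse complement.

5'-TGAAVTGTVAWCTGACMAGGCWTTADNAAAGWTNCGHGDKTDMGGYGATMBT-3'

Standard pairs A↔T, G↔C; ambiguity codes pair R↔Y, M↔K, W↔W, B↔V, D↔H, N↔N. Complement (TBMTAGYGGMDTKDGHGCNTWGAAANDATTWCGGAMCAGTCWAVTGTVAAGT), then reverse for 5'→3'.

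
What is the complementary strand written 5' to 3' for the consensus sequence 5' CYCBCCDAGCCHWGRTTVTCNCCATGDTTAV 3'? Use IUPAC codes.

5'-BTAAHCATGGNGABAAYCWDGGCTHGGVGRG-3'

Standard pairs A↔T, G↔C; ambiguity codes pair R↔Y, W↔W, B↔V, D↔H, N↔N. Complement (GRGVGGHTCGGDWCYAABAGNGGTACHAATB), then reverse for 5'→3'.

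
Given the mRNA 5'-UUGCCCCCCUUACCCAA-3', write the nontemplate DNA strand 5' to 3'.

The coding DNA strand has the same 5'→3' sequence as the mRNA with U replaced by T.

5′-TTGCCCCCCTTACCCAA-3′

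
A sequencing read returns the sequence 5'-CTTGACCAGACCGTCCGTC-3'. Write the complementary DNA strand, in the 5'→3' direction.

Pairing A↔T and G↔C gives GAACTGGTCTGGCAGGCAG, running 3'→5'. Reverse for the 5'→3' convention.

5'-GACGGACGGTCTGGTCAAG-3'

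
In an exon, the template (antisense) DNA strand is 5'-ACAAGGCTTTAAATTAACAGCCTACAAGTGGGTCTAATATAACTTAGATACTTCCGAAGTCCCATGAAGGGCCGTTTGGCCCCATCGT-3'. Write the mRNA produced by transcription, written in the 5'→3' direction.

The mRNA has the sequence of the coding strand (reverse complement of the template) with T→U. Reverse complement of ACAAGGCTTTAAATTAACAGCCTACAAGTGGGTCTAATATAACTTAGATACTTCCGAAGTCCCATGAAGGGCCGTTTGGCCCCATCGT is ACGATGGGGCCAAACGGCCCTTCATGGGACTTCGGAAGTATCTAAGTTATATTAGACCCACTTGTAGGCTGTTAATTTAAAGCCTTGT; then T→U.

5'-ACGAUGGGGCCAAACGGCCCUUCAUGGGACUUCGGAAGUAUCUAAGUUAUAUUAGACCCACUUGUAGGCUGUUAAUUUAAAGCCUUGU-3'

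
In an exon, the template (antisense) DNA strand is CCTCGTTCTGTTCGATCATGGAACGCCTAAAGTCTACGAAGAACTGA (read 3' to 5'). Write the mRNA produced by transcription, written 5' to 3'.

5'-GGAGCAAGACAAGCUAGUACCUUGCGGAUUUCAGAUGCUUCUUGACU-3'

Reading the template 3'→5' as shown, RNA polymerase pairs each base (A→U, T→A, G↔C) to build mRNA 5'→3' directly.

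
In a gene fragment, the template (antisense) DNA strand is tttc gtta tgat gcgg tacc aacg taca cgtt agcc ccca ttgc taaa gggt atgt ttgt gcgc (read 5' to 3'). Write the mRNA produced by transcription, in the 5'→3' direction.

The mRNA has the sequence of the coding strand (reverse complement of the template) with T→U. Reverse complement of TTTCGTTATGATGCGGTACCAACGTACACGTTAGCCCCCATTGCTAAAGGGTATGTTTGTGCGC is GCGCACAAACATACCCTTTAGCAATGGGGGCTAACGTGTACGTTGGTACCGCATCATAACGAAA; then T→U.

5'-GCGCACAAACAUACCCUUUAGCAAUGGGGGCUAACGUGUACGUUGGUACCGCAUCAUAACGAAA-3'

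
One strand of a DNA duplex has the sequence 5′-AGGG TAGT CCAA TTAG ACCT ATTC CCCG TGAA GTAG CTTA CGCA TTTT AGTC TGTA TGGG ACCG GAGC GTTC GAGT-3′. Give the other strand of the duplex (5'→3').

5'-ACTCGAACGCTCCGGTCCCATACAGACTAAAATGCGTAAGCTACTTCACGGGGAATAGGTCTAATTGGACTACCCT-3'

Pairing A↔T and G↔C gives TCCCATCAGGTTAATCTGGATAAGGGGCACTTCATCGAATGCGTAAAATCAGACATACCCTGGCCTCGCAAGCTCA, running 3'→5'. Reverse for the 5'→3' convention.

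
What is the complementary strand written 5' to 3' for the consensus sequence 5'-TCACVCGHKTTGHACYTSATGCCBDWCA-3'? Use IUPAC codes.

Standard pairs A↔T, G↔C; ambiguity codes pair Y↔R, K↔M, W↔W, S↔S, B↔V, D↔H. Complement (AGTGBGCDMAACDTGRASTACGGVHWGT), then reverse for 5'→3'.

5'-TGWHVGGCATSARGTDCAAMDCGBGTGA-3'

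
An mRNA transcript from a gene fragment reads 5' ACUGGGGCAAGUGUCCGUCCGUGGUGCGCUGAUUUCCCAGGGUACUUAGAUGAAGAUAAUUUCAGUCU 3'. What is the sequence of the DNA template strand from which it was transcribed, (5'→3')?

Replace U with T to get the coding DNA strand: ACTGGGGCAAGTGTCCGTCCGTGGTGCGCTGATTTCCCAGGGTACTTAGATGAAGATAATTTCAGTCT. The template strand is its reverse complement (complement TGACCCCGTTCACAGGCAGGCACCACGCGACTAAAGGGTCCCATGAATCTACTTCTATTAAAGTCAGA, then reverse).

5'-AGACTGAAATTATCTTCATCTAAGTACCCTGGGAAATCAGCGCACCACGGACGGACACTTGCCCCAGT-3'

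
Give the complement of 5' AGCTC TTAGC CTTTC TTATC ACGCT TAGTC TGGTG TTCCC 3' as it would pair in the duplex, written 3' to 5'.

3'-TCGAGAATCGGAAAGAATAGTGCGAATCAGACCACAAGGG-5'

Base-pairing A↔T, G↔C gives the complement. The complementary strand is antiparallel, so paired with a 5'→3' strand it runs 3'→5'.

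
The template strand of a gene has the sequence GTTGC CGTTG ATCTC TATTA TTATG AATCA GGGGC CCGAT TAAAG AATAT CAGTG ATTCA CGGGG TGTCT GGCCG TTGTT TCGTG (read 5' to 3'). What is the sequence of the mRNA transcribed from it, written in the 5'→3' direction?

5'-CACGAAACAACGGCCAGACACCCCGUGAAUCACUGAUAUUCUUUAAUCGGGCCCCUGAUUCAUAAUAAUAGAGAUCAACGGCAAC-3'

The mRNA has the sequence of the coding strand (reverse complement of the template) with T→U. Reverse complement of GTTGCCGTTGATCTCTATTATTATGAATCAGGGGCCCGATTAAAGAATATCAGTGATTCACGGGGTGTCTGGCCGTTGTTTCGTG is CACGAAACAACGGCCAGACACCCCGTGAATCACTGATATTCTTTAATCGGGCCCCTGATTCATAATAATAGAGATCAACGGCAAC; then T→U.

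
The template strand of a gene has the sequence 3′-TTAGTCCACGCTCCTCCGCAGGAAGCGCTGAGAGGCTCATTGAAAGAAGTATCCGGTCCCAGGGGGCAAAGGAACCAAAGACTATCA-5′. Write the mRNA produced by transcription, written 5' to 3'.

Reading the template 3'→5' as shown, RNA polymerase pairs each base (A→U, T→A, G↔C) to build mRNA 5'→3' directly.

5'-AAUCAGGUGCGAGGAGGCGUCCUUCGCGACUCUCCGAGUAACUUUCUUCAUAGGCCAGGGUCCCCCGUUUCCUUGGUUUCUGAUAGU-3'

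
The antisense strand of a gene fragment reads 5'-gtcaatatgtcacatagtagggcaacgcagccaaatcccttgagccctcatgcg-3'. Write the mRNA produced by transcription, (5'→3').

RNA polymerase reads the template 3'→5' and synthesizes mRNA 5'→3' by base-pairing (A→U, T→A, G↔C). The complement of the template is CAGTTATACAGTGTATCATCCCGTTGCGTCGGTTTAGGGAACTCGGGAGTACGC; antiparallel, so 5'→3' the coding strand is CGCATGAGGGCTCAAGGGATTTGGCTGCGTTGCCCTACTATGTGACATATTGAC. Replace T with U for the mRNA.

5'-CGCAUGAGGGCUCAAGGGAUUUGGCUGCGUUGCCCUACUAUGUGACAUAUUGAC-3'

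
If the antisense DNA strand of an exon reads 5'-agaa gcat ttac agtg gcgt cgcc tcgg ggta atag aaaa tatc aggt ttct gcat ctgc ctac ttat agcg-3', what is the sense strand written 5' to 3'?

The coding strand is complementary and antiparallel to the template: take the complement (A↔T, G↔C) and reverse.

5'-CGCTATAAGTAGGCAGATGCAGAAACCTGATATTTTCTATTACCCCGAGGCGACGCCACTGTAAATGCTTCT-3'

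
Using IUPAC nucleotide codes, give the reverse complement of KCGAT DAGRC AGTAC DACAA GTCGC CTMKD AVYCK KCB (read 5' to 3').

5'-VGMMGRBTHMKAGGCGACTTGTHGTACTGYCTHATCGM-3'

Standard pairs A↔T, G↔C; ambiguity codes pair R↔Y, M↔K, B↔V, D↔H. Complement (MGCTAHTCYGTCATGHTGTTCAGCGGAKMHTBRGMMGV), then reverse for 5'→3'.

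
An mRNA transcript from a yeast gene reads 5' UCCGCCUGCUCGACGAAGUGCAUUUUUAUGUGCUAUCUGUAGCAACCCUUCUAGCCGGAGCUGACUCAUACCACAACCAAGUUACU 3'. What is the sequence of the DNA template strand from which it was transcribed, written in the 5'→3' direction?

5'-AGTAACTTGGTTGTGGTATGAGTCAGCTCCGGCTAGAAGGGTTGCTACAGATAGCACATAAAAATGCACTTCGTCGAGCAGGCGGA-3'

Replace U with T to get the coding DNA strand: TCCGCCTGCTCGACGAAGTGCATTTTTATGTGCTATCTGTAGCAACCCTTCTAGCCGGAGCTGACTCATACCACAACCAAGTTACT. The template strand is its reverse complement (complement AGGCGGACGAGCTGCTTCACGTAAAAATACACGATAGACATCGTTGGGAAGATCGGCCTCGACTGAGTATGGTGTTGGTTCAATGA, then reverse).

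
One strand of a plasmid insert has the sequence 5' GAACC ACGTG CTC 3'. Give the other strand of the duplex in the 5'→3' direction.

5'-GAGCACGTGGTTC-3'

Pairing A↔T and G↔C gives CTTGGTGCACGAG, running 3'→5'. Reverse for the 5'→3' convention.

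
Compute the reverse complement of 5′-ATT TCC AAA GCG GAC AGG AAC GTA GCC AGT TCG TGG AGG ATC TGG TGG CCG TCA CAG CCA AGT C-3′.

5'-GACTTGGCTGTGACGGCCACCAGATCCTCCACGAACTGGCTACGTTCCTGTCCGCTTTGGAAAT-3'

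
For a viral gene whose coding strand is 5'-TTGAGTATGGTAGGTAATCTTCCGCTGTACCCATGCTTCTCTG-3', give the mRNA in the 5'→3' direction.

5'-UUGAGUAUGGUAGGUAAUCUUCCGCUGUACCCAUGCUUCUCUG-3'

The mRNA is synthesized from the template strand, so it matches the coding strand with T replaced by U.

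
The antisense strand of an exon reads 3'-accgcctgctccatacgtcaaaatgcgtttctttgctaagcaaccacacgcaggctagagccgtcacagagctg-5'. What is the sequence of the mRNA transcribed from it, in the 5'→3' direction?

5'-UGGCGGACGAGGUAUGCAGUUUUACGCAAAGAAACGAUUCGUUGGUGUGCGUCCGAUCUCGGCAGUGUCUCGAC-3'

Reading the template 3'→5' as shown, RNA polymerase pairs each base (A→U, T→A, G↔C) to build mRNA 5'→3' directly.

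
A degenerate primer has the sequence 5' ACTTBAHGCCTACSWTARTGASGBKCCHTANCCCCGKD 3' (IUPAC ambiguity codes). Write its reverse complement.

Standard pairs A↔T, G↔C; ambiguity codes pair R↔Y, K↔M, W↔W, S↔S, B↔V, D↔H, N↔N. Complement (TGAAVTDCGGATGSWATYACTSCVMGGDATNGGGGCMH), then reverse for 5'→3'.

5'-HMCGGGGNTADGGMVCSTCAYTAWSGTAGGCDTVAAGT-3'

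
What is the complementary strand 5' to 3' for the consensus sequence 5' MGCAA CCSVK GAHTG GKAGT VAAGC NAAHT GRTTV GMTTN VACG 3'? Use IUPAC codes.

5′-CGTBNAAKCBAAYCADTTNGCTTBACTMCCADTCMBSGGTTGCK-3′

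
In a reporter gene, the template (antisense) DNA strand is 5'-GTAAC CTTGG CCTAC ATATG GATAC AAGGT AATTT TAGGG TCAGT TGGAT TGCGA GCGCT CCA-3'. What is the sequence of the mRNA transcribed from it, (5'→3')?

RNA polymerase reads the template 3'→5' and synthesizes mRNA 5'→3' by base-pairing (A→U, T→A, G↔C). The complement of the template is CATTGGAACCGGATGTATACCTATGTTCCATTAAAATCCCAGTCAACCTAACGCTCGCGAGGT; antiparallel, so 5'→3' the coding strand is TGGAGCGCTCGCAATCCAACTGACCCTAAAATTACCTTGTATCCATATGTAGGCCAAGGTTAC. Replace T with U for the mRNA.

5'-UGGAGCGCUCGCAAUCCAACUGACCCUAAAAUUACCUUGUAUCCAUAUGUAGGCCAAGGUUAC-3'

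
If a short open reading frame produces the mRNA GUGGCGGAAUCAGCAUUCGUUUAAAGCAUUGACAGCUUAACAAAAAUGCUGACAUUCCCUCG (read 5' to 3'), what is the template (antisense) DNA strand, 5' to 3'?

Replace U with T to get the coding DNA strand: GTGGCGGAATCAGCATTCGTTTAAAGCATTGACAGCTTAACAAAAATGCTGACATTCCCTCG. The template strand is its reverse complement (complement CACCGCCTTAGTCGTAAGCAAATTTCGTAACTGTCGAATTGTTTTTACGACTGTAAGGGAGC, then reverse).

5′-CGAGGGAATGTCAGCATTTTTGTTAAGCTGTCAATGCTTTAAACGAATGCTGATTCCGCCAC-3′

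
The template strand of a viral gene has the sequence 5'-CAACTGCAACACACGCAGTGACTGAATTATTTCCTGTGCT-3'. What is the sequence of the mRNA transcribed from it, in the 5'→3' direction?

RNA polymerase reads the template 3'→5' and synthesizes mRNA 5'→3' by base-pairing (A→U, T→A, G↔C). The complement of the template is GTTGACGTTGTGTGCGTCACTGACTTAATAAAGGACACGA; antiparallel, so 5'→3' the coding strand is AGCACAGGAAATAATTCAGTCACTGCGTGTGTTGCAGTTG. Replace T with U for the mRNA.

5'-AGCACAGGAAAUAAUUCAGUCACUGCGUGUGUUGCAGUUG-3'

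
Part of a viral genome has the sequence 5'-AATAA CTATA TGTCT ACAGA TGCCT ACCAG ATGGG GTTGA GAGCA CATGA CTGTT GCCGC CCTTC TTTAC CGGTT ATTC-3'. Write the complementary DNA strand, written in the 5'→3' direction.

The complement of AATAACTATATGTCTACAGATGCCTACCAGATGGGGTTGAGAGCACATGACTGTTGCCGCCCTTCTTTACCGGTTATTC is TTATTGATATACAGATGTCTACGGATGGTCTACCCCAACTCTCGTGTACTGACAACGGCGGGAAGAAATGGCCAATAAG (A↔T, G↔C). DNA strands are antiparallel, so the complementary strand runs 3'→5'; reversing gives the 5'→3' form.

5'-GAATAACCGGTAAAGAAGGGCGGCAACAGTCATGTGCTCTCAACCCCATCTGGTAGGCATCTGTAGACATATAGTTATT-3'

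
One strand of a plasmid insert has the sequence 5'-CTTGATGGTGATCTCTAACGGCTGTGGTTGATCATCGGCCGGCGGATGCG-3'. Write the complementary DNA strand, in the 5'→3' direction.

The complement of CTTGATGGTGATCTCTAACGGCTGTGGTTGATCATCGGCCGGCGGATGCG is GAACTACCACTAGAGATTGCCGACACCAACTAGTAGCCGGCCGCCTACGC (A↔T, G↔C). DNA strands are antiparallel, so the complementary strand runs 3'→5'; reversing gives the 5'→3' form.

5'-CGCATCCGCCGGCCGATGATCAACCACAGCCGTTAGAGATCACCATCAAG-3'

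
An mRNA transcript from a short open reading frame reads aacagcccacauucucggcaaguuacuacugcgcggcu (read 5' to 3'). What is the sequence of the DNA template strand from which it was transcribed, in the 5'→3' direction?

5'-AGCCGCGCAGTAGTAACTTGCCGAGAATGTGGGCTGTT-3'

Replace U with T to get the coding DNA strand: AACAGCCCACATTCTCGGCAAGTTACTACTGCGCGGCT. The template strand is its reverse complement (complement TTGTCGGGTGTAAGAGCCGTTCAATGATGACGCGCCGA, then reverse).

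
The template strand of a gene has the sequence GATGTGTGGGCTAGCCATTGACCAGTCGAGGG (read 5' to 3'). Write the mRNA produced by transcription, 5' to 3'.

The mRNA has the sequence of the coding strand (reverse complement of the template) with T→U. Reverse complement of GATGTGTGGGCTAGCCATTGACCAGTCGAGGG is CCCTCGACTGGTCAATGGCTAGCCCACACATC; then T→U.

5'-CCCUCGACUGGUCAAUGGCUAGCCCACACAUC-3'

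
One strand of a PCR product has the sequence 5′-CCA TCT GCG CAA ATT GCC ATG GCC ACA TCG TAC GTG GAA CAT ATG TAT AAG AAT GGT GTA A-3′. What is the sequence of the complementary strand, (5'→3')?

The complement of CCATCTGCGCAAATTGCCATGGCCACATCGTACGTGGAACATATGTATAAGAATGGTGTAA is GGTAGACGCGTTTAACGGTACCGGTGTAGCATGCACCTTGTATACATATTCTTACCACATT (A↔T, G↔C). DNA strands are antiparallel, so the complementary strand runs 3'→5'; reversing gives the 5'→3' form.

5'-TTACACCATTCTTATACATATGTTCCACGTACGATGTGGCCATGGCAATTTGCGCAGATGG-3'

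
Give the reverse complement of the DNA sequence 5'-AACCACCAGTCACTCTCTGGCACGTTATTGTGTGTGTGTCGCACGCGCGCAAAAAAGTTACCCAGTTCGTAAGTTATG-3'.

5'-CATAACTTACGAACTGGGTAACTTTTTTGCGCGCGTGCGACACACACACAATAACGTGCCAGAGAGTGACTGGTGGTT-3'

Reading the sequence 3'→5' and pairing each base (A↔T, G↔C) gives the reverse complement directly.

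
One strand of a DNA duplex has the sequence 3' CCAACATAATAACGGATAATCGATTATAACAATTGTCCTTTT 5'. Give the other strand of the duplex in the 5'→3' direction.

The strand is given 3'→5', so its complement runs 5'→3' in the same left-to-right order: pair each base A↔T, G↔C.

5′-GGTTGTATTATTGCCTATTAGCTAATATTGTTAACAGGAAAA-3′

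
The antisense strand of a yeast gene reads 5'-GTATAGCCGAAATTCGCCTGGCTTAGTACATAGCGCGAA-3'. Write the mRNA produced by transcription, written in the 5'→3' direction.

5'-UUCGCGCUAUGUACUAAGCCAGGCGAAUUUCGGCUAUAC-3'

RNA polymerase reads the template 3'→5' and synthesizes mRNA 5'→3' by base-pairing (A→U, T→A, G↔C). The complement of the template is CATATCGGCTTTAAGCGGACCGAATCATGTATCGCGCTT; antiparallel, so 5'→3' the coding strand is TTCGCGCTATGTACTAAGCCAGGCGAATTTCGGCTATAC. Replace T with U for the mRNA.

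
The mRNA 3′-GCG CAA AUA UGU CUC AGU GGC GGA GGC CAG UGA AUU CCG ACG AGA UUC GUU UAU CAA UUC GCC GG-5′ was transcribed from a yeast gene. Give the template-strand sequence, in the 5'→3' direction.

Written 5'→3' the mRNA is GGCCGCUUAACUAUUUGCUUAGAGCAGCCUUAAGUGACCGGAGGCGGUGACUCUGUAUAAACGCG, so the coding DNA strand is GGCCGCTTAACTATTTGCTTAGAGCAGCCTTAAGTGACCGGAGGCGGTGACTCTGTATAAACGCG. The template is its reverse complement.

5'-CGCGTTTATACAGAGTCACCGCCTCCGGTCACTTAAGGCTGCTCTAAGCAAATAGTTAAGCGGCC-3'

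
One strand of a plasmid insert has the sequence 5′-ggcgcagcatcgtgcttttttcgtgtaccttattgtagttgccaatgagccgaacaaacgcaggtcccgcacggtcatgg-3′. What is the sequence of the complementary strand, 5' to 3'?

5'-CCATGACCGTGCGGGACCTGCGTTTGTTCGGCTCATTGGCAACTACAATAAGGTACACGAAAAAAGCACGATGCTGCGCC-3'

The complement of GGCGCAGCATCGTGCTTTTTTCGTGTACCTTATTGTAGTTGCCAATGAGCCGAACAAACGCAGGTCCCGCACGGTCATGG is CCGCGTCGTAGCACGAAAAAAGCACATGGAATAACATCAACGGTTACTCGGCTTGTTTGCGTCCAGGGCGTGCCAGTACC (A↔T, G↔C). DNA strands are antiparallel, so the complementary strand runs 3'→5'; reversing gives the 5'→3' form.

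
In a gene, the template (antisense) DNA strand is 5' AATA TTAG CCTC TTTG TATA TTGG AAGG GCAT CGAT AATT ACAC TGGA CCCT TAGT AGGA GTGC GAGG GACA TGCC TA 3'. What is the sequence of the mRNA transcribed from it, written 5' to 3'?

5'-UAGGCAUGUCCCUCGCACUCCUACUAAGGGUCCAGUGUAAUUAUCGAUGCCCUUCCAAUAUACAAAGAGGCUAAUAUU-3'

The mRNA has the sequence of the coding strand (reverse complement of the template) with T→U. Reverse complement of AATATTAGCCTCTTTGTATATTGGAAGGGCATCGATAATTACACTGGACCCTTAGTAGGAGTGCGAGGGACATGCCTA is TAGGCATGTCCCTCGCACTCCTACTAAGGGTCCAGTGTAATTATCGATGCCCTTCCAATATACAAAGAGGCTAATATT; then T→U.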